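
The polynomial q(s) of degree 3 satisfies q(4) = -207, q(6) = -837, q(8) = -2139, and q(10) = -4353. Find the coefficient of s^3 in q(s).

Write q(s) = as^3 + bs^2 + cs + d. Substituting each data point gives a linear system:
  64a + 16b + 4c + d = -207
  216a + 36b + 6c + d = -837
  512a + 64b + 8c + d = -2139
  1000a + 100b + 10c + d = -4353
Solving the system yields a = -5, b = 6, c = 5, d = -3.
So q(s) = -5s^3 + 6s^2 + 5s - 3.
The leading coefficient is -5.

-5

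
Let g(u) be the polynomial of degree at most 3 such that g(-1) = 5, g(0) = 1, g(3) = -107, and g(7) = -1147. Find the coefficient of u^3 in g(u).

Write g(u) = au^3 + bu^2 + cu + d. Substituting each data point gives a linear system:
  -a + b - c + d = 5
  d = 1
  27a + 9b + 3c + d = -107
  343a + 49b + 7c + d = -1147
Solving the system yields a = -3, b = -2, c = -3, d = 1.
So g(u) = -3u^3 - 2u^2 - 3u + 1.
The leading coefficient is -3.

-3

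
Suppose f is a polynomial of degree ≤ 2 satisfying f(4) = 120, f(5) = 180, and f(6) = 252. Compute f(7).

336

Using the Lagrange interpolation formula with nodes 4, 5, 6:
  L_0(n) = (n - 5)(n - 6) / 2
  L_1(n) = (n - 4)(n - 6) / -1
  L_2(n) = (n - 4)(n - 5) / 2
Then f(n) = 120·L_0(n) + 180·L_1(n) + 252·L_2(n).
Expanding and collecting terms gives f(n) = 6n² + 6n.
Evaluating at n = 7: f(7) = 336.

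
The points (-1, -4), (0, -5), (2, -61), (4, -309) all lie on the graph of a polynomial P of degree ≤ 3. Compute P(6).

-893

Write P(n) = an^3 + bn^2 + cn + d. Substituting each data point gives a linear system:
  -a + b - c + d = -4
  d = -5
  8a + 4b + 2c + d = -61
  64a + 16b + 4c + d = -309
Solving the system yields a = -3, b = -6, c = -4, d = -5.
So P(n) = -3n³ - 6n² - 4n - 5.
Then P(6) = -893.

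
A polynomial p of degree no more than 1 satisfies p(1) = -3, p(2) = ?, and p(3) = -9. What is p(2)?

On equispaced nodes a degree-1 polynomial has vanishing second forward difference, so
  p(1) - 2·p(2) + p(3) = 0.
Substituting the known values and solving for p(2):
  -2·p(2) = 12
  p(2) = -6.

-6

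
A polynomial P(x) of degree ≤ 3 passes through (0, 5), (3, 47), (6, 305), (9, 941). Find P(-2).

Using the Lagrange interpolation formula with nodes 0, 3, 6, 9:
  L_0(x) = (x - 3)(x - 6)(x - 9) / -162
  L_1(x) = x(x - 6)(x - 9) / 54
  L_2(x) = x(x - 3)(x - 9) / -54
  L_3(x) = x(x - 3)(x - 6) / 162
Then P(x) = 5·L_0(x) + 47·L_1(x) + 305·L_2(x) + 941·L_3(x).
Expanding and collecting terms gives P(x) = x^3 + 3x^2 - 4x + 5.
Evaluating at x = -2: P(-2) = 17.

17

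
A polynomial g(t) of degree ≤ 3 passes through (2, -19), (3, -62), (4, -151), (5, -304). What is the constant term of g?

1

Write g(t) = at^3 + bt^2 + ct + d. Substituting each data point gives a linear system:
  8a + 4b + 2c + d = -19
  27a + 9b + 3c + d = -62
  64a + 16b + 4c + d = -151
  125a + 25b + 5c + d = -304
Solving the system yields a = -3, b = 4, c = -6, d = 1.
So g(t) = -3t^3 + 4t^2 - 6t + 1.
The constant term is 1.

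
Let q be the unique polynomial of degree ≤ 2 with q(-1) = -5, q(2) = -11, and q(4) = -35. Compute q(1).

Write q(u) = au^2 + bu + c. Substituting each data point gives a linear system:
  a - b + c = -5
  4a + 2b + c = -11
  16a + 4b + c = -35
Solving the system yields a = -2, b = 0, c = -3.
So q(u) = -2u^2 - 3.
Then q(1) = -5.

-5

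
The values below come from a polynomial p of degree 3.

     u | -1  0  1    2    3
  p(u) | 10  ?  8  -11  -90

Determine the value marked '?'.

On equispaced nodes a degree-3 polynomial has vanishing fourth forward difference, so
  p(-1) - 4·p(0) + 6·p(1) - 4·p(2) + p(3) = 0.
Substituting the known values and solving for p(0):
  -4·p(0) = -12
  p(0) = 3.

3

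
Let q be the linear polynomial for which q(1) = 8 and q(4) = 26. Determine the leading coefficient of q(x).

Write q(x) = ax + b. Substituting each data point gives a linear system:
  a + b = 8
  4a + b = 26
Solving the system yields a = 6, b = 2.
So q(x) = 6x + 2.
The leading coefficient is 6.

6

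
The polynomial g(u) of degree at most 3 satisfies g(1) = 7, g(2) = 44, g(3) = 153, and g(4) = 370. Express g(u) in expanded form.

g(u) = 6u^3 - 5u + 6

Write g(u) = au^3 + bu^2 + cu + d. Substituting each data point gives a linear system:
  a + b + c + d = 7
  8a + 4b + 2c + d = 44
  27a + 9b + 3c + d = 153
  64a + 16b + 4c + d = 370
Solving the system yields a = 6, b = 0, c = -5, d = 6.
So g(u) = 6u^3 - 5u + 6.
Check: g(4) = 370. ✓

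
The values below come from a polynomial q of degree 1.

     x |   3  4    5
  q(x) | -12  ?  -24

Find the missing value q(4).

-18

On equispaced nodes a degree-1 polynomial has vanishing second forward difference, so
  q(3) - 2·q(4) + q(5) = 0.
Substituting the known values and solving for q(4):
  -2·q(4) = 36
  q(4) = -18.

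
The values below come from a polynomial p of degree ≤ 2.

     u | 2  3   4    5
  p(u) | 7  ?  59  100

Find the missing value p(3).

The 3 known points determine the degree-2 polynomial uniquely.
Write p(u) = au^2 + bu + c. Substituting each data point gives a linear system:
  4a + 2b + c = 7
  16a + 4b + c = 59
  25a + 5b + c = 100
Solving the system yields a = 5, b = -4, c = -5.
So p(u) = 5u^2 - 4u - 5.
Then p(3) = 28.

28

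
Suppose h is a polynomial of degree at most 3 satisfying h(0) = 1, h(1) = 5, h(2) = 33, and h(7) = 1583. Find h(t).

Write h(t) = at^3 + bt^2 + ct + d. Substituting each data point gives a linear system:
  d = 1
  a + b + c + d = 5
  8a + 4b + 2c + d = 33
  343a + 49b + 7c + d = 1583
Solving the system yields a = 5, b = -3, c = 2, d = 1.
So h(t) = 5t^3 - 3t^2 + 2t + 1.
Check: h(2) = 33. ✓

h(t) = 5t^3 - 3t^2 + 2t + 1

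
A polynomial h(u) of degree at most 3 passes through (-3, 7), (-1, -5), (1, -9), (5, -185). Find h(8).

Write h(u) = au^3 + bu^2 + cu + d. Substituting each data point gives a linear system:
  -27a + 9b - 3c + d = 7
  -a + b - c + d = -5
  a + b + c + d = -9
  125a + 25b + 5c + d = -185
Solving the system yields a = -1, b = -2, c = -1, d = -5.
So h(u) = -u^3 - 2u^2 - u - 5.
Then h(8) = -653.

-653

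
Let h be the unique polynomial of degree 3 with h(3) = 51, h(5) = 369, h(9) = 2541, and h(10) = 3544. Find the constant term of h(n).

Write h(n) = an^3 + bn^2 + cn + d. Substituting each data point gives a linear system:
  27a + 9b + 3c + d = 51
  125a + 25b + 5c + d = 369
  729a + 81b + 9c + d = 2541
  1000a + 100b + 10c + d = 3544
Solving the system yields a = 4, b = -4, c = -5, d = -6.
So h(n) = 4n³ - 4n² - 5n - 6.
The constant term is -6.

-6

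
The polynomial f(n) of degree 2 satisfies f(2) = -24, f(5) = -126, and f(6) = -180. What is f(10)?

-496

Using the Lagrange interpolation formula with nodes 2, 5, 6:
  L_0(n) = (n - 5)(n - 6) / 12
  L_1(n) = (n - 2)(n - 6) / -3
  L_2(n) = (n - 2)(n - 5) / 4
Then f(n) = -24·L_0(n) - 126·L_1(n) - 180·L_2(n).
Expanding and collecting terms gives f(n) = -5n^2 + n - 6.
Evaluating at n = 10: f(10) = -496.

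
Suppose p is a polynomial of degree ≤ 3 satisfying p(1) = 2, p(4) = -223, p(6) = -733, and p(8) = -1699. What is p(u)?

p(u) = -3u^3 - 3u^2 + 3u + 5

Using the Lagrange interpolation formula with nodes 1, 4, 6, 8:
  L_0(u) = (u - 4)(u - 6)(u - 8) / -105
  L_1(u) = (u - 1)(u - 6)(u - 8) / 24
  L_2(u) = (u - 1)(u - 4)(u - 8) / -20
  L_3(u) = (u - 1)(u - 4)(u - 6) / 56
Then p(u) = 2·L_0(u) - 223·L_1(u) - 733·L_2(u) - 1699·L_3(u).
Expanding and collecting terms gives p(u) = -3u³ - 3u² + 3u + 5.
Check: p(4) = -223. ✓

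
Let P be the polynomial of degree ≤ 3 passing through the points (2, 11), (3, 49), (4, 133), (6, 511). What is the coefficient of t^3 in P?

Write P(t) = at^3 + bt^2 + ct + d. Substituting each data point gives a linear system:
  8a + 4b + 2c + d = 11
  27a + 9b + 3c + d = 49
  64a + 16b + 4c + d = 133
  216a + 36b + 6c + d = 511
Solving the system yields a = 3, b = -4, c = 1, d = 1.
So P(t) = 3t^3 - 4t^2 + t + 1.
The leading coefficient is 3.

3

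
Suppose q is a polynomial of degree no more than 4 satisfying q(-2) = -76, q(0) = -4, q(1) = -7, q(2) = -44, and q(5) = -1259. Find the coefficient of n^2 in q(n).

Write q(n) = an^4 + bn^3 + cn^2 + dn + e. Substituting each data point gives a linear system:
  16a - 8b + 4c - 2d + e = -76
  e = -4
  a + b + c + d + e = -7
  16a + 8b + 4c + 2d + e = -44
  625a + 125b + 25c + 5d + e = -1259
Solving the system yields a = -2, b = 1, c = -6, d = 4, e = -4.
So q(n) = -2n⁴ + n³ - 6n² + 4n - 4.
The coefficient of n^2 is -6.

-6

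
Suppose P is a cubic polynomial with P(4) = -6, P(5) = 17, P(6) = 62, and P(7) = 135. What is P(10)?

582

Write P(u) = au^3 + bu^2 + cu + d. Substituting each data point gives a linear system:
  64a + 16b + 4c + d = -6
  125a + 25b + 5c + d = 17
  216a + 36b + 6c + d = 62
  343a + 49b + 7c + d = 135
Solving the system yields a = 1, b = -4, c = -2, d = 2.
So P(u) = u³ - 4u² - 2u + 2.
Then P(10) = 582.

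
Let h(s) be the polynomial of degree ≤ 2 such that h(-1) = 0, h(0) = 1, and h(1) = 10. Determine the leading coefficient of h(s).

Write h(s) = as^2 + bs + c. Substituting each data point gives a linear system:
  a - b + c = 0
  c = 1
  a + b + c = 10
Solving the system yields a = 4, b = 5, c = 1.
So h(s) = 4s² + 5s + 1.
The leading coefficient is 4.

4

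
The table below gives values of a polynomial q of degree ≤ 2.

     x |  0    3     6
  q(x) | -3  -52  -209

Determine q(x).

Write q(x) = ax^2 + bx + c. Substituting each data point gives a linear system:
  c = -3
  9a + 3b + c = -52
  36a + 6b + c = -209
Solving the system yields a = -6, b = 5/3, c = -3.
So q(x) = -6x^2 + (5/3)x - 3.
Check: q(0) = -3. ✓

q(x) = -6x^2 + (5/3)x - 3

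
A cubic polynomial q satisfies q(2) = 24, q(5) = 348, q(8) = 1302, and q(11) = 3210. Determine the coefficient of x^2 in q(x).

Write q(x) = ax^3 + bx^2 + cx + d. Substituting each data point gives a linear system:
  8a + 4b + 2c + d = 24
  125a + 25b + 5c + d = 348
  512a + 64b + 8c + d = 1302
  1331a + 121b + 11c + d = 3210
Solving the system yields a = 2, b = 5, c = -5, d = -2.
So q(x) = 2x^3 + 5x^2 - 5x - 2.
The coefficient of x^2 is 5.

5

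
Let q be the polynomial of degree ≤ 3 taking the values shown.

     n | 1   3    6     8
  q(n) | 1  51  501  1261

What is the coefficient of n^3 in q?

Write q(n) = an^3 + bn^2 + cn + d. Substituting each data point gives a linear system:
  a + b + c + d = 1
  27a + 9b + 3c + d = 51
  216a + 36b + 6c + d = 501
  512a + 64b + 8c + d = 1261
Solving the system yields a = 3, b = -5, c = 6, d = -3.
So q(n) = 3n^3 - 5n^2 + 6n - 3.
The leading coefficient is 3.

3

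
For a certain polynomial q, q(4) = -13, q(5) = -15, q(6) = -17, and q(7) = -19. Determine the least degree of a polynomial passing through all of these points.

1

Forward differences of the values at x = 4, 5, 6, 7:
  q  : -13  -15  -17  -19
  Δ  : -2  -2  -2
  Δ^2: 0  0
  Δ^3: 0
The first differences are constant (-2) and nonzero, while all higher differences vanish, so the minimal degree is 1.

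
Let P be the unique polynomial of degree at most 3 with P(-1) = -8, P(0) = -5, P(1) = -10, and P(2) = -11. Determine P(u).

Using the Lagrange interpolation formula with nodes -1, 0, 1, 2:
  L_0(u) = u(u - 1)(u - 2) / -6
  L_1(u) = (u + 1)(u - 1)(u - 2) / 2
  L_2(u) = (u + 1)u(u - 2) / -2
  L_3(u) = (u + 1)u(u - 1) / 6
Then P(u) = -8·L_0(u) - 5·L_1(u) - 10·L_2(u) - 11·L_3(u).
Expanding and collecting terms gives P(u) = 2u^3 - 4u^2 - 3u - 5.
Check: P(1) = -10. ✓

P(u) = 2u^3 - 4u^2 - 3u - 5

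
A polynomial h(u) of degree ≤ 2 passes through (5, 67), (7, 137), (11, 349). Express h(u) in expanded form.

Using the Lagrange interpolation formula with nodes 5, 7, 11:
  L_0(u) = (u - 7)(u - 11) / 12
  L_1(u) = (u - 5)(u - 11) / -8
  L_2(u) = (u - 5)(u - 7) / 24
Then h(u) = 67·L_0(u) + 137·L_1(u) + 349·L_2(u).
Expanding and collecting terms gives h(u) = 3u² - u - 3.
Check: h(11) = 349. ✓

h(u) = 3u^2 - u - 3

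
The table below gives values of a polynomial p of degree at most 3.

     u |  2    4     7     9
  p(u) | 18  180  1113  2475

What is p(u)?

Write p(u) = au^3 + bu^2 + cu + d. Substituting each data point gives a linear system:
  8a + 4b + 2c + d = 18
  64a + 16b + 4c + d = 180
  343a + 49b + 7c + d = 1113
  729a + 81b + 9c + d = 2475
Solving the system yields a = 4, b = -6, c = 5, d = 0.
So p(u) = 4u^3 - 6u^2 + 5u.
Check: p(9) = 2475. ✓

p(u) = 4u^3 - 6u^2 + 5u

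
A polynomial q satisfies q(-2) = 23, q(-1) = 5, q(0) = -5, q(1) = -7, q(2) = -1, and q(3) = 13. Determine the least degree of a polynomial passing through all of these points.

2

Forward differences of the values at n = -2, -1, 0, 1, 2, 3:
  q  : 23  5  -5  -7  -1  13
  Δ  : -18  -10  -2  6  14
  Δ^2: 8  8  8  8
  Δ^3: 0  0  0
  Δ^4: 0  0
  Δ^5: 0
The second differences are constant (8) and nonzero, while all higher differences vanish, so the minimal degree is 2.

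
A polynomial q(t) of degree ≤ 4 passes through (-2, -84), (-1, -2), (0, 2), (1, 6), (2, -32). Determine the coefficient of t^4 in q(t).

-5

Write q(t) = at^4 + bt^3 + ct^2 + dt + e. Substituting each data point gives a linear system:
  16a - 8b + 4c - 2d + e = -84
  a - b + c - d + e = -2
  e = 2
  a + b + c + d + e = 6
  16a + 8b + 4c + 2d + e = -32
Solving the system yields a = -5, b = 3, c = 5, d = 1, e = 2.
So q(t) = -5t^4 + 3t^3 + 5t^2 + t + 2.
The leading coefficient is -5.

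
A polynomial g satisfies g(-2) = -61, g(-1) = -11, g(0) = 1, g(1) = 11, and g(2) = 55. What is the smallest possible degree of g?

Forward differences of the values at x = -2, -1, 0, 1, 2:
  g  : -61  -11  1  11  55
  Δ  : 50  12  10  44
  Δ^2: -38  -2  34
  Δ^3: 36  36
  Δ^4: 0
The third differences are constant (36) and nonzero, while all higher differences vanish, so the minimal degree is 3.

3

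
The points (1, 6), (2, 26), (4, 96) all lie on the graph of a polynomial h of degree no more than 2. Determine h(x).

Write h(x) = ax^2 + bx + c. Substituting each data point gives a linear system:
  a + b + c = 6
  4a + 2b + c = 26
  16a + 4b + c = 96
Solving the system yields a = 5, b = 5, c = -4.
So h(x) = 5x² + 5x - 4.
Check: h(1) = 6. ✓

h(x) = 5x^2 + 5x - 4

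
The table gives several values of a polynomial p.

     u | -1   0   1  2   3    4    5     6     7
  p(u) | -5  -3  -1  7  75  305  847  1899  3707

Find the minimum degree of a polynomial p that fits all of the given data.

4

Forward differences of the values at u = -1, 0, 1, 2, 3, 4, 5, 6, 7:
  p  : -5  -3  -1  7  75  305  847  1899  3707
  Δ  : 2  2  8  68  230  542  1052  1808
  Δ^2: 0  6  60  162  312  510  756
  Δ^3: 6  54  102  150  198  246
  Δ^4: 48  48  48  48  48
  Δ^5: 0  0  0  0
  Δ^6: 0  0  0
  Δ^7: 0  0
  Δ^8: 0
The fourth differences are constant (48) and nonzero, while all higher differences vanish, so the minimal degree is 4.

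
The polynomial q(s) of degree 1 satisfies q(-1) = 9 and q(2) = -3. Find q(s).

Write q(s) = as + b. Substituting each data point gives a linear system:
  -a + b = 9
  2a + b = -3
Solving the system yields a = -4, b = 5.
So q(s) = -4s + 5.
Check: q(2) = -3. ✓

q(s) = -4s + 5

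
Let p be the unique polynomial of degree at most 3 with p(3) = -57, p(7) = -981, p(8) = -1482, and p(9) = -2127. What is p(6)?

-606

Using the Lagrange interpolation formula with nodes 3, 7, 8, 9:
  L_0(n) = (n - 7)(n - 8)(n - 9) / -120
  L_1(n) = (n - 3)(n - 8)(n - 9) / 8
  L_2(n) = (n - 3)(n - 7)(n - 9) / -5
  L_3(n) = (n - 3)(n - 7)(n - 8) / 12
Then p(n) = -57·L_0(n) - 981·L_1(n) - 1482·L_2(n) - 2127·L_3(n).
Expanding and collecting terms gives p(n) = -3n^3 + 6n + 6.
Evaluating at n = 6: p(6) = -606.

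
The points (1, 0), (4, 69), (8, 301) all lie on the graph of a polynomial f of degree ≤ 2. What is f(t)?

f(t) = 5t^2 - 2t - 3

Using the Lagrange interpolation formula with nodes 1, 4, 8:
  L_0(t) = (t - 4)(t - 8) / 21
  L_1(t) = (t - 1)(t - 8) / -12
  L_2(t) = (t - 1)(t - 4) / 28
Then f(t) = 0·L_0(t) + 69·L_1(t) + 301·L_2(t).
Expanding and collecting terms gives f(t) = 5t^2 - 2t - 3.
Check: f(1) = 0. ✓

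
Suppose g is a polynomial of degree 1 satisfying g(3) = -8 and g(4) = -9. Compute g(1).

Using the Lagrange interpolation formula with nodes 3, 4:
  L_0(s) = (s - 4) / -1
  L_1(s) = (s - 3) / 1
Then g(s) = -8·L_0(s) - 9·L_1(s).
Expanding and collecting terms gives g(s) = -s - 5.
Evaluating at s = 1: g(1) = -6.

-6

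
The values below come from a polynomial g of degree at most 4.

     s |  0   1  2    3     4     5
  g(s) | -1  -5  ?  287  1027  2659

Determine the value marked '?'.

37

The 5 known points determine the degree-4 polynomial uniquely.
Write g(s) = as^4 + bs^3 + cs^2 + ds + e. Substituting each data point gives a linear system:
  e = -1
  a + b + c + d + e = -5
  81a + 27b + 9c + 3d + e = 287
  256a + 64b + 16c + 4d + e = 1027
  625a + 125b + 25c + 5d + e = 2659
Solving the system yields a = 5, b = -3, c = -3, d = -3, e = -1.
So g(s) = 5s^4 - 3s^3 - 3s^2 - 3s - 1.
Then g(2) = 37.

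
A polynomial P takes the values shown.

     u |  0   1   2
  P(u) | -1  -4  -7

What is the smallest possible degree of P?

1

Forward differences of the values at u = 0, 1, 2:
  P  : -1  -4  -7
  Δ  : -3  -3
  Δ^2: 0
The first differences are constant (-3) and nonzero, while all higher differences vanish, so the minimal degree is 1.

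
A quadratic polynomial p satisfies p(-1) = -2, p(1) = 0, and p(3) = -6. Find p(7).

-42

Write p(s) = as^2 + bs + c. Substituting each data point gives a linear system:
  a - b + c = -2
  a + b + c = 0
  9a + 3b + c = -6
Solving the system yields a = -1, b = 1, c = 0.
So p(s) = -s^2 + s.
Then p(7) = -42.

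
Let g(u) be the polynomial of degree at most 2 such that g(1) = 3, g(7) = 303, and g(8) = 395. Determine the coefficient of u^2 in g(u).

Write g(u) = au^2 + bu + c. Substituting each data point gives a linear system:
  a + b + c = 3
  49a + 7b + c = 303
  64a + 8b + c = 395
Solving the system yields a = 6, b = 2, c = -5.
So g(u) = 6u^2 + 2u - 5.
The leading coefficient is 6.

6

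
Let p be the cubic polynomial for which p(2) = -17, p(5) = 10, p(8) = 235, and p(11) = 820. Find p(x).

Using the Lagrange interpolation formula with nodes 2, 5, 8, 11:
  L_0(x) = (x - 5)(x - 8)(x - 11) / -162
  L_1(x) = (x - 2)(x - 8)(x - 11) / 54
  L_2(x) = (x - 2)(x - 5)(x - 11) / -54
  L_3(x) = (x - 2)(x - 5)(x - 8) / 162
Then p(x) = -17·L_0(x) + 10·L_1(x) + 235·L_2(x) + 820·L_3(x).
Expanding and collecting terms gives p(x) = x^3 - 4x^2 - 2x - 5.
Check: p(11) = 820. ✓

p(x) = x^3 - 4x^2 - 2x - 5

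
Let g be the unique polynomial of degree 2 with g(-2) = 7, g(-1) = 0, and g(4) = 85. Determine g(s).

g(s) = 4s^2 + 5s + 1

Write g(s) = as^2 + bs + c. Substituting each data point gives a linear system:
  4a - 2b + c = 7
  a - b + c = 0
  16a + 4b + c = 85
Solving the system yields a = 4, b = 5, c = 1.
So g(s) = 4s^2 + 5s + 1.
Check: g(4) = 85. ✓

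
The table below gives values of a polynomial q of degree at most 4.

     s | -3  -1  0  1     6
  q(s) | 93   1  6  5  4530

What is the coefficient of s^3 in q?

Write q(s) = as^4 + bs^3 + cs^2 + ds + e. Substituting each data point gives a linear system:
  81a - 27b + 9c - 3d + e = 93
  a - b + c - d + e = 1
  e = 6
  a + b + c + d + e = 5
  1296a + 216b + 36c + 6d + e = 4530
Solving the system yields a = 3, b = 4, c = -6, d = -2, e = 6.
So q(s) = 3s⁴ + 4s³ - 6s² - 2s + 6.
The coefficient of s^3 is 4.

4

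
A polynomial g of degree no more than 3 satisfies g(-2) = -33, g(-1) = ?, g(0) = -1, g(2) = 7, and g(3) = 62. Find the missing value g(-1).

-2

The 4 known points determine the degree-3 polynomial uniquely.
Write g(s) = as^3 + bs^2 + cs + d. Substituting each data point gives a linear system:
  -8a + 4b - 2c + d = -33
  d = -1
  8a + 4b + 2c + d = 7
  27a + 9b + 3c + d = 62
Solving the system yields a = 4, b = -3, c = -6, d = -1.
So g(s) = 4s^3 - 3s^2 - 6s - 1.
Then g(-1) = -2.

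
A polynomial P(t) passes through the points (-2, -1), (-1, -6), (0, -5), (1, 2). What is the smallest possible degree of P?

2

Forward differences of the values at t = -2, -1, 0, 1:
  P  : -1  -6  -5  2
  Δ  : -5  1  7
  Δ^2: 6  6
  Δ^3: 0
The second differences are constant (6) and nonzero, while all higher differences vanish, so the minimal degree is 2.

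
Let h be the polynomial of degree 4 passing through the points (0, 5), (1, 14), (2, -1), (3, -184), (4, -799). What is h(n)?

h(n) = -5n^4 + 6n^3 + 5n^2 + 3n + 5

Write h(n) = an^4 + bn^3 + cn^2 + dn + e. Substituting each data point gives a linear system:
  e = 5
  a + b + c + d + e = 14
  16a + 8b + 4c + 2d + e = -1
  81a + 27b + 9c + 3d + e = -184
  256a + 64b + 16c + 4d + e = -799
Solving the system yields a = -5, b = 6, c = 5, d = 3, e = 5.
So h(n) = -5n^4 + 6n^3 + 5n^2 + 3n + 5.
Check: h(2) = -1. ✓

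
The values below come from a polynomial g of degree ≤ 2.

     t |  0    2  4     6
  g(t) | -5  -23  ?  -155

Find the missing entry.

-73

The 3 known points determine the degree-2 polynomial uniquely.
Write g(t) = at^2 + bt + c. Substituting each data point gives a linear system:
  c = -5
  4a + 2b + c = -23
  36a + 6b + c = -155
Solving the system yields a = -4, b = -1, c = -5.
So g(t) = -4t² - t - 5.
Then g(4) = -73.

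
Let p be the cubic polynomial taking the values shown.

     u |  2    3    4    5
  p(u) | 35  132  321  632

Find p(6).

1095

Forward differences of the values at u = 2, 3, 4, 5:
  p  : 35  132  321  632
  Δ  : 97  189  311
  Δ^2: 92  122
  Δ^3: 30
The third differences are constant, confirming degree 3.
Interpolating (Newton forward form) and evaluating at u = 6 gives p(6) = 1095.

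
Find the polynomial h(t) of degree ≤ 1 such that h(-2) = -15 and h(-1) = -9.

h(t) = 6t - 3

Write h(t) = at + b. Substituting each data point gives a linear system:
  -2a + b = -15
  -a + b = -9
Solving the system yields a = 6, b = -3.
So h(t) = 6t - 3.
Check: h(-2) = -15. ✓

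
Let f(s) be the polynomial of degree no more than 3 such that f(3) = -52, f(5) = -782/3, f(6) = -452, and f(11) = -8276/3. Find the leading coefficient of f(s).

Write f(s) = as^3 + bs^2 + cs + d. Substituting each data point gives a linear system:
  27a + 9b + 3c + d = -52
  125a + 25b + 5c + d = -782/3
  216a + 36b + 6c + d = -452
  1331a + 121b + 11c + d = -8276/3
Solving the system yields a = -2, b = -1, c = 5/3, d = 6.
So f(s) = -2s^3 - s^2 + (5/3)s + 6.
The leading coefficient is -2.

-2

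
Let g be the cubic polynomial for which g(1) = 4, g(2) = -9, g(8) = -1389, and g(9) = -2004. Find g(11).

Using the Lagrange interpolation formula with nodes 1, 2, 8, 9:
  L_0(x) = (x - 2)(x - 8)(x - 9) / -56
  L_1(x) = (x - 1)(x - 8)(x - 9) / 42
  L_2(x) = (x - 1)(x - 2)(x - 9) / -42
  L_3(x) = (x - 1)(x - 2)(x - 8) / 56
Then g(x) = 4·L_0(x) - 9·L_1(x) - 1389·L_2(x) - 2004·L_3(x).
Expanding and collecting terms gives g(x) = -3x^3 + 2x^2 + 2x + 3.
Evaluating at x = 11: g(11) = -3726.

-3726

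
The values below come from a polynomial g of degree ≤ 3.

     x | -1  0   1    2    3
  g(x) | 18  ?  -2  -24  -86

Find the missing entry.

On equispaced nodes a degree-3 polynomial has vanishing fourth forward difference, so
  g(-1) - 4·g(0) + 6·g(1) - 4·g(2) + g(3) = 0.
Substituting the known values and solving for g(0):
  -4·g(0) = -16
  g(0) = 4.

4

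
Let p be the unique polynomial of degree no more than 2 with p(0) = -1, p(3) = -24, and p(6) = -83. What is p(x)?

Write p(x) = ax^2 + bx + c. Substituting each data point gives a linear system:
  c = -1
  9a + 3b + c = -24
  36a + 6b + c = -83
Solving the system yields a = -2, b = -5/3, c = -1.
So p(x) = -2x^2 - (5/3)x - 1.
Check: p(6) = -83. ✓

p(x) = -2x^2 - (5/3)x - 1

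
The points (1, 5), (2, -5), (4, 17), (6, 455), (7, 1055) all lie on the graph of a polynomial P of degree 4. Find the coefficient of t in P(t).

Write P(t) = at^4 + bt^3 + ct^2 + dt + e. Substituting each data point gives a linear system:
  a + b + c + d + e = 5
  16a + 8b + 4c + 2d + e = -5
  256a + 64b + 16c + 4d + e = 17
  1296a + 216b + 36c + 6d + e = 455
  2401a + 343b + 49c + 7d + e = 1055
Solving the system yields a = 1, b = -4, c = 0, d = 3, e = 5.
So P(t) = t^4 - 4t^3 + 3t + 5.
The coefficient of t is 3.

3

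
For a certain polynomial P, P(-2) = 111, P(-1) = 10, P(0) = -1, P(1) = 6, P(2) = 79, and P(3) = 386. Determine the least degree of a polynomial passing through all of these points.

4

Forward differences of the values at t = -2, -1, 0, 1, 2, 3:
  P  : 111  10  -1  6  79  386
  Δ  : -101  -11  7  73  307
  Δ^2: 90  18  66  234
  Δ^3: -72  48  168
  Δ^4: 120  120
  Δ^5: 0
The fourth differences are constant (120) and nonzero, while all higher differences vanish, so the minimal degree is 4.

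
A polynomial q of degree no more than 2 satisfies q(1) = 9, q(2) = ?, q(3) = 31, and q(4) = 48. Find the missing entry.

On equispaced nodes a degree-2 polynomial has vanishing third forward difference, so
  - q(1) + 3·q(2) - 3·q(3) + q(4) = 0.
Substituting the known values and solving for q(2):
  3·q(2) = 54
  q(2) = 18.

18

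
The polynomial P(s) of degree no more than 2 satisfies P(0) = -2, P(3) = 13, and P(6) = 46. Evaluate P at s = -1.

Using the Lagrange interpolation formula with nodes 0, 3, 6:
  L_0(s) = (s - 3)(s - 6) / 18
  L_1(s) = s(s - 6) / -9
  L_2(s) = s(s - 3) / 18
Then P(s) = -2·L_0(s) + 13·L_1(s) + 46·L_2(s).
Expanding and collecting terms gives P(s) = s² + 2s - 2.
Evaluating at s = -1: P(-1) = -3.

-3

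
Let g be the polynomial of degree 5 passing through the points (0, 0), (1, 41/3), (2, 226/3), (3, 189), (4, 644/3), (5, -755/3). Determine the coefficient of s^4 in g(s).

4

Write g(s) = as^5 + bs^4 + cs^3 + ds^2 + es + k. Substituting each data point gives a linear system:
  k = 0
  a + b + c + d + e + k = 41/3
  32a + 16b + 8c + 4d + 2e + k = 226/3
  243a + 81b + 27c + 9d + 3e + k = 189
  1024a + 256b + 64c + 16d + 4e + k = 644/3
  3125a + 625b + 125c + 25d + 5e + k = -755/3
Solving the system yields a = -1, b = 4, c = 5/3, d = 6, e = 3, k = 0.
So g(s) = -s^5 + 4s^4 + (5/3)s^3 + 6s^2 + 3s.
The coefficient of s^4 is 4.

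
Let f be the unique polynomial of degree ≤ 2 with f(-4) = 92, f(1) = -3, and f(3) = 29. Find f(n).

f(n) = 5n^2 - 4n - 4

Using the Lagrange interpolation formula with nodes -4, 1, 3:
  L_0(n) = (n - 1)(n - 3) / 35
  L_1(n) = (n + 4)(n - 3) / -10
  L_2(n) = (n + 4)(n - 1) / 14
Then f(n) = 92·L_0(n) - 3·L_1(n) + 29·L_2(n).
Expanding and collecting terms gives f(n) = 5n^2 - 4n - 4.
Check: f(1) = -3. ✓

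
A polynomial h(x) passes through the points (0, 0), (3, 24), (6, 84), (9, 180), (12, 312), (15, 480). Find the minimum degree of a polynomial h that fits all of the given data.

Forward differences of the values at x = 0, 3, 6, 9, 12, 15:
  h  : 0  24  84  180  312  480
  Δ  : 24  60  96  132  168
  Δ^2: 36  36  36  36
  Δ^3: 0  0  0
  Δ^4: 0  0
  Δ^5: 0
The second differences are constant (36) and nonzero, while all higher differences vanish, so the minimal degree is 2.

2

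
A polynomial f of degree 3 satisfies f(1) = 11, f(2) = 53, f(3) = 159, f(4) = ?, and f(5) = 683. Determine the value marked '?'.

The 4 known points determine the degree-3 polynomial uniquely.
Write f(x) = ax^3 + bx^2 + cx + d. Substituting each data point gives a linear system:
  a + b + c + d = 11
  8a + 4b + 2c + d = 53
  27a + 9b + 3c + d = 159
  125a + 25b + 5c + d = 683
Solving the system yields a = 5, b = 2, c = 1, d = 3.
So f(x) = 5x^3 + 2x^2 + x + 3.
Then f(4) = 359.

359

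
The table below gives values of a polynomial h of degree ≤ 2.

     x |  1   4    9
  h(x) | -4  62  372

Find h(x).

Using the Lagrange interpolation formula with nodes 1, 4, 9:
  L_0(x) = (x - 4)(x - 9) / 24
  L_1(x) = (x - 1)(x - 9) / -15
  L_2(x) = (x - 1)(x - 4) / 40
Then h(x) = -4·L_0(x) + 62·L_1(x) + 372·L_2(x).
Expanding and collecting terms gives h(x) = 5x^2 - 3x - 6.
Check: h(1) = -4. ✓

h(x) = 5x^2 - 3x - 6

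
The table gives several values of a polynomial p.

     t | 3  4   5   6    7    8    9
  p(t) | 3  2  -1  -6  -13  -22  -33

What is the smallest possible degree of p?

Forward differences of the values at t = 3, 4, 5, 6, 7, 8, 9:
  p  : 3  2  -1  -6  -13  -22  -33
  Δ  : -1  -3  -5  -7  -9  -11
  Δ^2: -2  -2  -2  -2  -2
  Δ^3: 0  0  0  0
  Δ^4: 0  0  0
  Δ^5: 0  0
  Δ^6: 0
The second differences are constant (-2) and nonzero, while all higher differences vanish, so the minimal degree is 2.

2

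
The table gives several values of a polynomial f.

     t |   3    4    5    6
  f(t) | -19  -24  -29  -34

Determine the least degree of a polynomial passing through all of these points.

1

Forward differences of the values at t = 3, 4, 5, 6:
  f  : -19  -24  -29  -34
  Δ  : -5  -5  -5
  Δ^2: 0  0
  Δ^3: 0
The first differences are constant (-5) and nonzero, while all higher differences vanish, so the minimal degree is 1.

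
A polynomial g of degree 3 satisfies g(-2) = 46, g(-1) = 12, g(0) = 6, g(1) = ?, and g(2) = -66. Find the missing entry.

On equispaced nodes a degree-3 polynomial has vanishing fourth forward difference, so
  g(-2) - 4·g(-1) + 6·g(0) - 4·g(1) + g(2) = 0.
Substituting the known values and solving for g(1):
  -4·g(1) = 32
  g(1) = -8.

-8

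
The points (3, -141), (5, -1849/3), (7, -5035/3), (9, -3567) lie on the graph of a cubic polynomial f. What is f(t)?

f(t) = -5t^3 + (5/3)t^2 - 6t - 3

Using the Lagrange interpolation formula with nodes 3, 5, 7, 9:
  L_0(t) = (t - 5)(t - 7)(t - 9) / -48
  L_1(t) = (t - 3)(t - 7)(t - 9) / 16
  L_2(t) = (t - 3)(t - 5)(t - 9) / -16
  L_3(t) = (t - 3)(t - 5)(t - 7) / 48
Then f(t) = -141·L_0(t) - 1849/3·L_1(t) - 5035/3·L_2(t) - 3567·L_3(t).
Expanding and collecting terms gives f(t) = -5t^3 + (5/3)t^2 - 6t - 3.
Check: f(9) = -3567. ✓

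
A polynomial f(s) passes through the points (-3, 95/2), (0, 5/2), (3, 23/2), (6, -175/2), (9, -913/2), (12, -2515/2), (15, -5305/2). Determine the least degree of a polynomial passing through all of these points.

3

Forward differences of the values at s = -3, 0, 3, 6, 9, 12, 15:
  f  : 95/2  5/2  23/2  -175/2  -913/2  -2515/2  -5305/2
  Δ  : -45  9  -99  -369  -801  -1395
  Δ^2: 54  -108  -270  -432  -594
  Δ^3: -162  -162  -162  -162
  Δ^4: 0  0  0
  Δ^5: 0  0
  Δ^6: 0
The third differences are constant (-162) and nonzero, while all higher differences vanish, so the minimal degree is 3.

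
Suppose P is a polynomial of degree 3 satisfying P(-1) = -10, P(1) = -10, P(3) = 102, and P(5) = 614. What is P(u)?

Write P(u) = au^3 + bu^2 + cu + d. Substituting each data point gives a linear system:
  -a + b - c + d = -10
  a + b + c + d = -10
  27a + 9b + 3c + d = 102
  125a + 25b + 5c + d = 614
Solving the system yields a = 6, b = -4, c = -6, d = -6.
So P(u) = 6u³ - 4u² - 6u - 6.
Check: P(-1) = -10. ✓

P(u) = 6u^3 - 4u^2 - 6u - 6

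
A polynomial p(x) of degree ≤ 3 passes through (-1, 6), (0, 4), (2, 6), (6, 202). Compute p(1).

Write p(x) = ax^3 + bx^2 + cx + d. Substituting each data point gives a linear system:
  -a + b - c + d = 6
  d = 4
  8a + 4b + 2c + d = 6
  216a + 36b + 6c + d = 202
Solving the system yields a = 1, b = 0, c = -3, d = 4.
So p(x) = x³ - 3x + 4.
Then p(1) = 2.

2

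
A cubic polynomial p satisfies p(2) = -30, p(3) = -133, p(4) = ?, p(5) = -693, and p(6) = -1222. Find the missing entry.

The 4 known points determine the degree-3 polynomial uniquely.
Write p(x) = ax^3 + bx^2 + cx + d. Substituting each data point gives a linear system:
  8a + 4b + 2c + d = -30
  27a + 9b + 3c + d = -133
  125a + 25b + 5c + d = -693
  216a + 36b + 6c + d = -1222
Solving the system yields a = -6, b = 1, c = 6, d = 2.
So p(x) = -6x^3 + x^2 + 6x + 2.
Then p(4) = -342.

-342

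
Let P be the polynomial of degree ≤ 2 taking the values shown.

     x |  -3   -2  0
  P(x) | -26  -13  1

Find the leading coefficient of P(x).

-2

Write P(x) = ax^2 + bx + c. Substituting each data point gives a linear system:
  9a - 3b + c = -26
  4a - 2b + c = -13
  c = 1
Solving the system yields a = -2, b = 3, c = 1.
So P(x) = -2x^2 + 3x + 1.
The leading coefficient is -2.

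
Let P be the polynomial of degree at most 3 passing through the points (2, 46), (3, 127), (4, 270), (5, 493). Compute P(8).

Write P(u) = au^3 + bu^2 + cu + d. Substituting each data point gives a linear system:
  8a + 4b + 2c + d = 46
  27a + 9b + 3c + d = 127
  64a + 16b + 4c + d = 270
  125a + 25b + 5c + d = 493
Solving the system yields a = 3, b = 4, c = 4, d = -2.
So P(u) = 3u³ + 4u² + 4u - 2.
Then P(8) = 1822.

1822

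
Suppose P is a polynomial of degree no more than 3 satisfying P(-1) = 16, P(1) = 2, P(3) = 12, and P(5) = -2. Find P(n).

P(n) = -n^3 + 6n^2 - 6n + 3

Write P(n) = an^3 + bn^2 + cn + d. Substituting each data point gives a linear system:
  -a + b - c + d = 16
  a + b + c + d = 2
  27a + 9b + 3c + d = 12
  125a + 25b + 5c + d = -2
Solving the system yields a = -1, b = 6, c = -6, d = 3.
So P(n) = -n^3 + 6n^2 - 6n + 3.
Check: P(5) = -2. ✓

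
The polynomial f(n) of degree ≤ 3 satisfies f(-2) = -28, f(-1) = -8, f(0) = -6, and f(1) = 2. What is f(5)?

Using the Lagrange interpolation formula with nodes -2, -1, 0, 1:
  L_0(n) = (n + 1)n(n - 1) / -6
  L_1(n) = (n + 2)n(n - 1) / 2
  L_2(n) = (n + 2)(n + 1)(n - 1) / -2
  L_3(n) = (n + 2)(n + 1)n / 6
Then f(n) = -28·L_0(n) - 8·L_1(n) - 6·L_2(n) + 2·L_3(n).
Expanding and collecting terms gives f(n) = 4n^3 + 3n^2 + n - 6.
Evaluating at n = 5: f(5) = 574.

574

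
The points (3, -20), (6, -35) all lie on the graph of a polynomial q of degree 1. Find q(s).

q(s) = -5s - 5

Write q(s) = as + b. Substituting each data point gives a linear system:
  3a + b = -20
  6a + b = -35
Solving the system yields a = -5, b = -5.
So q(s) = -5s - 5.
Check: q(3) = -20. ✓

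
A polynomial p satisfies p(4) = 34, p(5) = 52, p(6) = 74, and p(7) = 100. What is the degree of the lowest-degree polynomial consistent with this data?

Forward differences of the values at s = 4, 5, 6, 7:
  p  : 34  52  74  100
  Δ  : 18  22  26
  Δ^2: 4  4
  Δ^3: 0
The second differences are constant (4) and nonzero, while all higher differences vanish, so the minimal degree is 2.

2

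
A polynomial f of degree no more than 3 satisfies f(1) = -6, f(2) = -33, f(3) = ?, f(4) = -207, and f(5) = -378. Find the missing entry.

The 4 known points determine the degree-3 polynomial uniquely.
Write f(s) = as^3 + bs^2 + cs + d. Substituting each data point gives a linear system:
  a + b + c + d = -6
  8a + 4b + 2c + d = -33
  64a + 16b + 4c + d = -207
  125a + 25b + 5c + d = -378
Solving the system yields a = -2, b = -6, c = 5, d = -3.
So f(s) = -2s^3 - 6s^2 + 5s - 3.
Then f(3) = -96.

-96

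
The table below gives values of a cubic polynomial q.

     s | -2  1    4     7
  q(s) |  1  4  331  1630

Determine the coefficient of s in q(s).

Write q(s) = as^3 + bs^2 + cs + d. Substituting each data point gives a linear system:
  -8a + 4b - 2c + d = 1
  a + b + c + d = 4
  64a + 16b + 4c + d = 331
  343a + 49b + 7c + d = 1630
Solving the system yields a = 4, b = 6, c = -5, d = -1.
So q(s) = 4s^3 + 6s^2 - 5s - 1.
The coefficient of s is -5.

-5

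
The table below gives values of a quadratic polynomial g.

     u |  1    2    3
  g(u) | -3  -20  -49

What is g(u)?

g(u) = -6u^2 + u + 2

Write g(u) = au^2 + bu + c. Substituting each data point gives a linear system:
  a + b + c = -3
  4a + 2b + c = -20
  9a + 3b + c = -49
Solving the system yields a = -6, b = 1, c = 2.
So g(u) = -6u^2 + u + 2.
Check: g(1) = -3. ✓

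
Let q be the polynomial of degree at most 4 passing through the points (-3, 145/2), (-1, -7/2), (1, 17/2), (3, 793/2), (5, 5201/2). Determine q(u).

Write q(u) = au^4 + bu^3 + cu^2 + du + e. Substituting each data point gives a linear system:
  81a - 27b + 9c - 3d + e = 145/2
  a - b + c - d + e = -7/2
  a + b + c + d + e = 17/2
  81a + 27b + 9c + 3d + e = 793/2
  625a + 125b + 25c + 5d + e = 5201/2
Solving the system yields a = 3, b = 6, c = -1, d = 0, e = 1/2.
So q(u) = 3u⁴ + 6u³ - u² + 1/2.
Check: q(-3) = 145/2. ✓

q(u) = 3u^4 + 6u^3 - u^2 + 1/2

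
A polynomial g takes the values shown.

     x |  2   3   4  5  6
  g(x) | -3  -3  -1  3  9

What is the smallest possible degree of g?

Forward differences of the values at x = 2, 3, 4, 5, 6:
  g  : -3  -3  -1  3  9
  Δ  : 0  2  4  6
  Δ^2: 2  2  2
  Δ^3: 0  0
  Δ^4: 0
The second differences are constant (2) and nonzero, while all higher differences vanish, so the minimal degree is 2.

2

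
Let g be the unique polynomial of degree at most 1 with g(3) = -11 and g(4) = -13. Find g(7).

-19

Write g(s) = as + b. Substituting each data point gives a linear system:
  3a + b = -11
  4a + b = -13
Solving the system yields a = -2, b = -5.
So g(s) = -2s - 5.
Then g(7) = -19.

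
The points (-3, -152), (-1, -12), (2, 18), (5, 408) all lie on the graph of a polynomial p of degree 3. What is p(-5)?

-612

Using the Lagrange interpolation formula with nodes -3, -1, 2, 5:
  L_0(s) = (s + 1)(s - 2)(s - 5) / -80
  L_1(s) = (s + 3)(s - 2)(s - 5) / 36
  L_2(s) = (s + 3)(s + 1)(s - 5) / -45
  L_3(s) = (s + 3)(s + 1)(s - 2) / 144
Then p(s) = -152·L_0(s) - 12·L_1(s) + 18·L_2(s) + 408·L_3(s).
Expanding and collecting terms gives p(s) = 4s^3 - 4s^2 + 2s - 2.
Evaluating at s = -5: p(-5) = -612.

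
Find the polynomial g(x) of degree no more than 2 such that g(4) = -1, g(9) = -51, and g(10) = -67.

Write g(x) = ax^2 + bx + c. Substituting each data point gives a linear system:
  16a + 4b + c = -1
  81a + 9b + c = -51
  100a + 10b + c = -67
Solving the system yields a = -1, b = 3, c = 3.
So g(x) = -x^2 + 3x + 3.
Check: g(10) = -67. ✓

g(x) = -x^2 + 3x + 3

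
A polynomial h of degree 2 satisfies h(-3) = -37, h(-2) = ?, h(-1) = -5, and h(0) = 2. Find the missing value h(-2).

-18

The 3 known points determine the degree-2 polynomial uniquely.
Write h(x) = ax^2 + bx + c. Substituting each data point gives a linear system:
  9a - 3b + c = -37
  a - b + c = -5
  c = 2
Solving the system yields a = -3, b = 4, c = 2.
So h(x) = -3x^2 + 4x + 2.
Then h(-2) = -18.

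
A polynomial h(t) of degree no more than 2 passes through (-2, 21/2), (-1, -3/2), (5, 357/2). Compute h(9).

Write h(t) = at^2 + bt + c. Substituting each data point gives a linear system:
  4a - 2b + c = 21/2
  a - b + c = -3/2
  25a + 5b + c = 357/2
Solving the system yields a = 6, b = 6, c = -3/2.
So h(t) = 6t^2 + 6t - 3/2.
Then h(9) = 1077/2.

1077/2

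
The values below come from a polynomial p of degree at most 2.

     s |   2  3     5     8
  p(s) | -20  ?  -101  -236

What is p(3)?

The 3 known points determine the degree-2 polynomial uniquely.
Write p(s) = as^2 + bs + c. Substituting each data point gives a linear system:
  4a + 2b + c = -20
  25a + 5b + c = -101
  64a + 8b + c = -236
Solving the system yields a = -3, b = -6, c = 4.
So p(s) = -3s^2 - 6s + 4.
Then p(3) = -41.

-41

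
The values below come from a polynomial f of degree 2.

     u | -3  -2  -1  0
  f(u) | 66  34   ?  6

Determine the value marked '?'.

14

On equispaced nodes a degree-2 polynomial has vanishing third forward difference, so
  - f(-3) + 3·f(-2) - 3·f(-1) + f(0) = 0.
Substituting the known values and solving for f(-1):
  -3·f(-1) = -42
  f(-1) = 14.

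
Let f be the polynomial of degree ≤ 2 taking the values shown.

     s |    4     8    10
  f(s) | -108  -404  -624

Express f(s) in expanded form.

Using the Lagrange interpolation formula with nodes 4, 8, 10:
  L_0(s) = (s - 8)(s - 10) / 24
  L_1(s) = (s - 4)(s - 10) / -8
  L_2(s) = (s - 4)(s - 8) / 12
Then f(s) = -108·L_0(s) - 404·L_1(s) - 624·L_2(s).
Expanding and collecting terms gives f(s) = -6s² - 2s - 4.
Check: f(8) = -404. ✓

f(s) = -6s^2 - 2s - 4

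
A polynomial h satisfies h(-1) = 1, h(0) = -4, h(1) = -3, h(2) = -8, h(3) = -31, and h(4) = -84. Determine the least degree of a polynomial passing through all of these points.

3

Forward differences of the values at u = -1, 0, 1, 2, 3, 4:
  h  : 1  -4  -3  -8  -31  -84
  Δ  : -5  1  -5  -23  -53
  Δ^2: 6  -6  -18  -30
  Δ^3: -12  -12  -12
  Δ^4: 0  0
  Δ^5: 0
The third differences are constant (-12) and nonzero, while all higher differences vanish, so the minimal degree is 3.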